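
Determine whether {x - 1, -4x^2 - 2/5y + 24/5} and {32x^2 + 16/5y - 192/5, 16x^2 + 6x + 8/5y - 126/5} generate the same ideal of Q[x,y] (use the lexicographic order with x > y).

Yes, the ideals are equal.

Two ideals are equal iff their reduced Gröbner bases coincide (the reduced basis is unique for a fixed ordering).
Buchberger on the first generating set:
f_1 = x - 1, LT = x.
f_2 = -4x^2 - 2/5y + 24/5, LT = x^2.

S(f_1,f_2): lcm = x^2. S = -x - 1/10y + 6/5.
  leading term x: subtract (-1)·f_1 from -x - 1/10y + 6/5 → -1/10y + 1/5
  leading term y: no divisor's leading term divides it; move -1/10y to the remainder.
  leading term 1: no divisor's leading term divides it; move 1/5 to the remainder.
  remainder -1/10y + 1/5 ≠ 0; add g_3 = -1/10y + 1/5 to the basis.

The other S-polynomials (S(f_1,g_3), S(f_2,g_3)) all reduce to 0 modulo the current basis, so we have a Gröbner basis.
Inter-reduce: drop elements whose leading term is divisible by another's, tail-reduce, and make monic.
Reduced Gröbner basis: {x - 1, y - 2}.

Buchberger on the second generating set:
h_1 = 32x^2 + 16/5y - 192/5, LT = x^2.
h_2 = 16x^2 + 6x + 8/5y - 126/5, LT = x^2.

S(h_1,h_2): lcm = x^2. S = -3/8x + 3/8.
  leading term x: no divisor's leading term divides it; move -3/8x to the remainder.
  leading term 1: no divisor's leading term divides it; move 3/8 to the remainder.
  remainder -3/8x + 3/8 ≠ 0; add k_3 = -3/8x + 3/8 to the basis.

S(h_1,k_3): lcm = x^2. S = x + 1/10y - 6/5.
  leading term x: subtract (-8/3)·k_3 from x + 1/10y - 6/5 → 1/10y - 1/5
  leading term y: no divisor's leading term divides it; move 1/10y to the remainder.
  leading term 1: no divisor's leading term divides it; move -1/5 to the remainder.
  remainder 1/10y - 1/5 ≠ 0; add k_4 = 1/10y - 1/5 to the basis.

The other S-polynomials (S(h_2,k_3), S(h_1,k_4), S(h_2,k_4), S(k_3,k_4)) all reduce to 0 modulo the current basis, so we have a Gröbner basis.
Inter-reduce: drop elements whose leading term is divisible by another's, tail-reduce, and make monic.
Reduced Gröbner basis: {x - 1, y - 2}.

Same reduced basis, so the two generating sets span the same ideal.
The choice of monomial ordering does not affect the verdict — as long as both bases are computed under the same ordering, their equality decides ideal equality.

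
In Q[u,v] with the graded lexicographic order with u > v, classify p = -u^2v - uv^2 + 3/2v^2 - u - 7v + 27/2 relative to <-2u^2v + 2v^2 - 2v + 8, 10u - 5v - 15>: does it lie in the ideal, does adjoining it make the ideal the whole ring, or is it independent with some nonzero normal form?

First compute the reduced Gröbner basis of I by Buchberger's algorithm.
f_1 = -2u^2v + 2v^2 - 2v + 8, LT = u^2v.
f_2 = 10u - 5v - 15, LT = u.

S(f_1,f_2): lcm = u^2v. S = 1/2uv^2 + 3/2uv - v^2 + v - 4.
  reduce S modulo (f_1, f_2):
  remainder 1/4v^3 + 1/2v^2 + 13/4v - 4 ≠ 0; add h_3 = 1/4v^3 + 1/2v^2 + 13/4v - 4 to the basis.

The other S-polynomials (S(f_1,h_3), S(f_2,h_3)) all reduce to 0 modulo the current basis, so we have a Gröbner basis.
Inter-reduce: drop elements whose leading term is divisible by another's, tail-reduce, and make monic.
Reduced Gröbner basis: {v^3 + 2v^2 + 13v - 16, u - 1/2v - 3/2}.
Label its elements g_1 = v^3 + 2v^2 + 13v - 16, g_2 = u - 1/2v - 3/2.

Reduce p = -u^2v - uv^2 + 3/2v^2 - u - 7v + 27/2 modulo G:
  leading term u^2v: subtract (-uv)·g_2 from -u^2v - uv^2 + 3/2v^2 - u - 7v + 27/2 → -3/2uv^2 - 3/2uv + 3/2v^2 - u - 7v + 27/2
  leading term uv^2: subtract (-3/2v^2)·g_2 from -3/2uv^2 - 3/2uv + 3/2v^2 - u - 7v + 27/2 → -3/4v^3 - 3/2uv - 3/4v^2 - u - 7v + 27/2
  leading term v^3: subtract (-3/4)·g_1 from -3/4v^3 - 3/2uv - 3/4v^2 - u - 7v + 27/2 → -3/2uv + 3/4v^2 - u + 11/4v + 3/2
  leading term uv: subtract (-3/2v)·g_2 from -3/2uv + 3/4v^2 - u + 11/4v + 3/2 → -u + 1/2v + 3/2
  leading term u: subtract (-1)·g_2 from -u + 1/2v + 3/2 → 0
  normal form = 0.
Since the normal form is 0, p ∈ I.

-u^2v - uv^2 + 3/2v^2 - u - 7v + 27/2 lies in I (it reduces to 0).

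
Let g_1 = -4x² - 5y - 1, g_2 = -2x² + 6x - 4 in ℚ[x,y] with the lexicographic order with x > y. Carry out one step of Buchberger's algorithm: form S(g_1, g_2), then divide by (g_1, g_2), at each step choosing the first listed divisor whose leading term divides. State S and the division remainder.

S(g_1, g_2) = 3x + 5/4y - 7/4; remainder on division = 3x + 5/4y - 7/4.

lcm(LM(g_1), LM(g_2)) = x².
S = (lcm/LT(g_1))·g_1 − (lcm/LT(g_2))·g_2 = 3x + 5/4y - 7/4.
Reduce S modulo (g_1, g_2) in that order:
  leading term x: no divisor's leading term divides it; move 3x to the remainder.
  leading term y: no divisor's leading term divides it; move 5/4y to the remainder.
  leading term 1: no divisor's leading term divides it; move -7/4 to the remainder.
The remainder 3x + 5/4y - 7/4 is nonzero, so it would be added as the next basis element.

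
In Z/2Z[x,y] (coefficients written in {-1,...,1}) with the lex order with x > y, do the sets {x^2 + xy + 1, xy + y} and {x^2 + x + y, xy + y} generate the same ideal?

No, the ideals differ.

Two ideals are equal iff their reduced Gröbner bases coincide (the reduced basis is unique for a fixed ordering).
Buchberger on the first generating set:
f_1 = x^2 + xy + 1, LT = x^2.
f_2 = xy + y, LT = xy.

S(f_1,f_2): lcm = x^2y. S = xy^2 + xy + y.
  leading term xy^2: subtract (y)·f_2 from xy^2 + xy + y → xy + y^2 + y
  leading term xy: subtract (1)·f_2 from xy + y^2 + y → y^2
  leading term y^2: no divisor's leading term divides it; move y^2 to the remainder.
  remainder y^2 ≠ 0; add g_3 = y^2 to the basis.

The other S-polynomials (S(f_1,g_3), S(f_2,g_3)) all reduce to 0 modulo the current basis, so we have a Gröbner basis.
Inter-reduce: drop elements whose leading term is divisible by another's, tail-reduce, and make monic.
Reduced Gröbner basis: {x^2 + y + 1, xy + y, y^2}.

Buchberger on the second generating set:
h_1 = x^2 + x + y, LT = x^2.
h_2 = xy + y, LT = xy.

S(h_1,h_2): lcm = x^2y. S = y^2.
  leading term y^2: no divisor's leading term divides it; move y^2 to the remainder.
  remainder y^2 ≠ 0; add k_3 = y^2 to the basis.

The other S-polynomials (S(h_1,k_3), S(h_2,k_3)) all reduce to 0 modulo the current basis, so we have a Gröbner basis.
Inter-reduce: drop elements whose leading term is divisible by another's, tail-reduce, and make monic.
Reduced Gröbner basis: {x^2 + x + y, xy + y, y^2}.

Since the reduced bases disagree, the two ideals are not the same.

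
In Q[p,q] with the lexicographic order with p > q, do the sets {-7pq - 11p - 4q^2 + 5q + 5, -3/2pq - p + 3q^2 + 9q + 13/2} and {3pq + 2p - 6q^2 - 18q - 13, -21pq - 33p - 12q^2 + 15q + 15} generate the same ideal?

Since reduced Gröbner bases are canonical representatives of ideals under a given ordering, it suffices to compute and compare them.
Buchberger on the first generating set:
f_1 = -7pq - 11p - 4q^2 + 5q + 5, LT = pq.
f_2 = -3/2pq - p + 3q^2 + 9q + 13/2, LT = pq.

S(f_1,f_2): lcm = pq. S = 19/21p + 18/7q^2 + 37/7q + 76/21.
  leading term p: no divisor's leading term divides it; move 19/21p to the remainder.
  leading term q^2: no divisor's leading term divides it; move 18/7q^2 to the remainder.
  leading term q: no divisor's leading term divides it; move 37/7q to the remainder.
  leading term 1: no divisor's leading term divides it; move 76/21 to the remainder.
  remainder 19/21p + 18/7q^2 + 37/7q + 76/21 ≠ 0; add g_3 = 19/21p + 18/7q^2 + 37/7q + 76/21 to the basis.

S(f_1,g_3): lcm = pq. S = 11/7p - 54/19q^3 - 701/133q^2 - 33/7q - 5/7.
  leading term p: subtract (33/19)·g_3 from 11/7p - 54/19q^3 - 701/133q^2 - 33/7q - 5/7 → -54/19q^3 - 185/19q^2 - 264/19q - 7
  leading term q^3: no divisor's leading term divides it; move -54/19q^3 to the remainder.
  leading term q^2: no divisor's leading term divides it; move -185/19q^2 to the remainder.
  leading term q: no divisor's leading term divides it; move -264/19q to the remainder.
  leading term 1: no divisor's leading term divides it; move -7 to the remainder.
  remainder -54/19q^3 - 185/19q^2 - 264/19q - 7 ≠ 0; add g_4 = -54/19q^3 - 185/19q^2 - 264/19q - 7 to the basis.

The other S-polynomials (S(f_2,g_3), S(f_1,g_4), S(f_2,g_4), S(g_3,g_4)) all reduce to 0 modulo the current basis, so we have a Gröbner basis.
Inter-reduce: drop elements whose leading term is divisible by another's, tail-reduce, and make monic.
Reduced Gröbner basis: {p + 54/19q^2 + 111/19q + 4, q^3 + 185/54q^2 + 44/9q + 133/54}.

Buchberger on the second generating set:
h_1 = 3pq + 2p - 6q^2 - 18q - 13, LT = pq.
h_2 = -21pq - 33p - 12q^2 + 15q + 15, LT = pq.

S(h_1,h_2): lcm = pq. S = -19/21p - 18/7q^2 - 37/7q - 76/21.
  leading term p: no divisor's leading term divides it; move -19/21p to the remainder.
  leading term q^2: no divisor's leading term divides it; move -18/7q^2 to the remainder.
  leading term q: no divisor's leading term divides it; move -37/7q to the remainder.
  leading term 1: no divisor's leading term divides it; move -76/21 to the remainder.
  remainder -19/21p - 18/7q^2 - 37/7q - 76/21 ≠ 0; add k_3 = -19/21p - 18/7q^2 - 37/7q - 76/21 to the basis.

S(h_1,k_3): lcm = pq. S = 2/3p - 54/19q^3 - 149/19q^2 - 10q - 13/3.
  leading term p: subtract (-14/19)·k_3 from 2/3p - 54/19q^3 - 149/19q^2 - 10q - 13/3 → -54/19q^3 - 185/19q^2 - 264/19q - 7
  leading term q^3: no divisor's leading term divides it; move -54/19q^3 to the remainder.
  leading term q^2: no divisor's leading term divides it; move -185/19q^2 to the remainder.
  leading term q: no divisor's leading term divides it; move -264/19q to the remainder.
  leading term 1: no divisor's leading term divides it; move -7 to the remainder.
  remainder -54/19q^3 - 185/19q^2 - 264/19q - 7 ≠ 0; add k_4 = -54/19q^3 - 185/19q^2 - 264/19q - 7 to the basis.

The other S-polynomials (S(h_2,k_3), S(h_1,k_4), S(h_2,k_4), S(k_3,k_4)) all reduce to 0 modulo the current basis, so we have a Gröbner basis.
Inter-reduce: drop elements whose leading term is divisible by another's, tail-reduce, and make monic.
Reduced Gröbner basis: {p + 54/19q^2 + 111/19q + 4, q^3 + 185/54q^2 + 44/9q + 133/54}.

The two bases agree; hence the ideals are identical.

Yes, the ideals are equal.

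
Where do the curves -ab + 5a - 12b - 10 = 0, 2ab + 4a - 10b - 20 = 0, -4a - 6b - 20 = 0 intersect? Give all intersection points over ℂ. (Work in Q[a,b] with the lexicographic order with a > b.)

Compute a lex Gröbner basis by Buchberger's algorithm.
f_1 = -ab + 5a - 12b - 10, LT = ab.
f_2 = 2ab + 4a - 10b - 20, LT = ab.
f_3 = -4a - 6b - 20, LT = a.

S(f_1,f_2): lcm = ab. S = -7a + 17b + 20.
  reduce S modulo (f_1, f_2, f_3):
  remainder 55/2b + 55 ≠ 0; add h_4 = 55/2b + 55 to the basis.

The other S-polynomials (S(f_1,f_3), S(f_2,f_3), S(f_1,h_4), S(f_2,h_4), S(f_3,h_4)) all reduce to 0 modulo the current basis, so we have a Gröbner basis.
Inter-reduce: drop elements whose leading term is divisible by another's, tail-reduce, and make monic.
Reduced Gröbner basis: {a + 2, b + 2}.

The lex basis is triangular: the last element involves only b. Solving b + 2 = 0 gives b ∈ {-2}; substituting each value into the earlier elements determines the remaining variables.
  b = -2: the earlier basis element becomes a + 2 = 0, giving a = -2 — point (-2, -2).

{(-2, -2)}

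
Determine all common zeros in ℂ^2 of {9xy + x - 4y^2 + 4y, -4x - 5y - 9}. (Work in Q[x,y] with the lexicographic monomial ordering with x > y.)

Compute a lex Gröbner basis by Buchberger's algorithm.
f_1 = 9xy + x - 4y^2 + 4y, LT = xy.
f_2 = -4x - 5y - 9, LT = x.

S(f_1,f_2): lcm = xy. S = 1/9x - 61/36y^2 - 65/36y.
  reduce S modulo (f_1, f_2):
  remainder -61/36y^2 - 35/18y - 1/4 ≠ 0; add h_3 = -61/36y^2 - 35/18y - 1/4 to the basis.

The other S-polynomials (S(f_1,h_3), S(f_2,h_3)) all reduce to 0 modulo the current basis, so we have a Gröbner basis.
Inter-reduce: drop elements whose leading term is divisible by another's, tail-reduce, and make monic.
Reduced Gröbner basis: {x + 5/4y + 9/4, y^2 + 70/61y + 9/61}.

The lex basis is triangular: the last element involves only y. Solving y^2 + 70/61y + 9/61 = 0 gives y ∈ {-1, -9/61}; substituting each value into the earlier elements determines the remaining variables.
  y = -1: the earlier basis element becomes x + 1 = 0, giving x = -1 — point (-1, -1).
  y = -9/61: the earlier basis element becomes x + 126/61 = 0, giving x = -126/61 — point (-126/61, -9/61).
This is the nonlinear analogue of row-reducing a linear system.

{(-1, -1), (-126/61, -9/61)}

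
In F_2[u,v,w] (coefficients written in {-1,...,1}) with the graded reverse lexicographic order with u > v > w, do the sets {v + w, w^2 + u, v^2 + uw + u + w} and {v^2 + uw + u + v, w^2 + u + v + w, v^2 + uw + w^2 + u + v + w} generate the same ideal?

No, the ideals differ.

Since reduced Gröbner bases are canonical representatives of ideals under a given ordering, it suffices to compute and compare them.
Buchberger on the first generating set:
f_1 = v + w, LT = v.
f_2 = w^2 + u, LT = w^2.
f_3 = v^2 + uw + u + w, LT = v^2.

S(f_1,f_2): leading monomials are coprime, so the S-polynomial reduces to 0 (Buchberger's first criterion).
S(f_1,f_3): lcm = v^2. S = uw + vw + u + w.
  leading term uw: no divisor's leading term divides it; move uw to the remainder.
  leading term vw: subtract (w)·f_1 from vw + u + w → w^2 + u + w
  leading term w^2: subtract (1)·f_2 from w^2 + u + w → w
  leading term w: no divisor's leading term divides it; move w to the remainder.
  remainder uw + w ≠ 0; add g_4 = uw + w to the basis.

S(f_2,f_3): leading monomials are coprime, so the S-polynomial reduces to 0 (Buchberger's first criterion).
S(f_1,g_4): leading monomials are coprime, so the S-polynomial reduces to 0 (Buchberger's first criterion).
S(f_2,g_4): lcm = uw^2. S = u^2 + w^2.
  leading term u^2: no divisor's leading term divides it; move u^2 to the remainder.
  leading term w^2: subtract (1)·f_2 from w^2 → u
  leading term u: no divisor's leading term divides it; move u to the remainder.
  remainder u^2 + u ≠ 0; add g_5 = u^2 + u to the basis.

S(f_3,g_4): leading monomials are coprime, so the S-polynomial reduces to 0 (Buchberger's first criterion).
S(f_1,g_5): leading monomials are coprime, so the S-polynomial reduces to 0 (Buchberger's first criterion).
S(f_2,g_5): leading monomials are coprime, so the S-polynomial reduces to 0 (Buchberger's first criterion).
S(f_3,g_5): leading monomials are coprime, so the S-polynomial reduces to 0 (Buchberger's first criterion).
S(g_4,g_5): lcm = u^2w. S = 0.
  remainder 0.

Every S-polynomial of the final basis reduces to 0, so we have a Gröbner basis.
Inter-reduce: drop elements whose leading term is divisible by another's, tail-reduce, and make monic.
Reduced Gröbner basis: {u^2 + u, uw + w, w^2 + u, v + w}.

Buchberger on the second generating set:
h_1 = v^2 + uw + u + v, LT = v^2.
h_2 = w^2 + u + v + w, LT = w^2.
h_3 = v^2 + uw + w^2 + u + v + w, LT = v^2.

S(h_1,h_2): leading monomials are coprime, so the S-polynomial reduces to 0 (Buchberger's first criterion).
S(h_1,h_3): lcm = v^2. S = w^2 + w.
  leading term w^2: subtract (1)·h_2 from w^2 + w → u + v
  leading term u: no divisor's leading term divides it; move u to the remainder.
  leading term v: no divisor's leading term divides it; move v to the remainder.
  remainder u + v ≠ 0; add k_4 = u + v to the basis.

S(h_2,h_3): leading monomials are coprime, so the S-polynomial reduces to 0 (Buchberger's first criterion).
S(h_1,k_4): leading monomials are coprime, so the S-polynomial reduces to 0 (Buchberger's first criterion).
S(h_2,k_4): leading monomials are coprime, so the S-polynomial reduces to 0 (Buchberger's first criterion).
S(h_3,k_4): leading monomials are coprime, so the S-polynomial reduces to 0 (Buchberger's first criterion).
Every S-polynomial of the final basis reduces to 0, so we have a Gröbner basis.
Inter-reduce: drop elements whose leading term is divisible by another's, tail-reduce, and make monic.
Reduced Gröbner basis: {v^2 + vw, w^2 + w, u + v}.

The bases are distinct; the ideals are different.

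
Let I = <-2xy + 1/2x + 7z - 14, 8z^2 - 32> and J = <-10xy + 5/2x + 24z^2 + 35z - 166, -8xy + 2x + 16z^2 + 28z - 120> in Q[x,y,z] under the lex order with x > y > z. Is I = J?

Yes, the ideals are equal.

Since reduced Gröbner bases are canonical representatives of ideals under a given ordering, it suffices to compute and compare them.
Buchberger on the first generating set:
f_1 = -2xy + 1/2x + 7z - 14, LT = xy.
f_2 = 8z^2 - 32, LT = z^2.

The S-polynomials (S(f_1,f_2)) all reduce to 0 modulo the current basis, so we have a Gröbner basis.
Inter-reduce: drop elements whose leading term is divisible by another's, tail-reduce, and make monic.
Reduced Gröbner basis: {xy - 1/4x - 7/2z + 7, z^2 - 4}.

Buchberger on the second generating set:
h_1 = -10xy + 5/2x + 24z^2 + 35z - 166, LT = xy.
h_2 = -8xy + 2x + 16z^2 + 28z - 120, LT = xy.

S(h_1,h_2): lcm = xy. S = -2/5z^2 + 8/5.
  leading term z^2: no divisor's leading term divides it; move -2/5z^2 to the remainder.
  leading term 1: no divisor's leading term divides it; move 8/5 to the remainder.
  remainder -2/5z^2 + 8/5 ≠ 0; add k_3 = -2/5z^2 + 8/5 to the basis.

The other S-polynomials (S(h_1,k_3), S(h_2,k_3)) all reduce to 0 modulo the current basis, so we have a Gröbner basis.
Inter-reduce: drop elements whose leading term is divisible by another's, tail-reduce, and make monic.
Reduced Gröbner basis: {xy - 1/4x - 7/2z + 7, z^2 - 4}.

The two bases agree; hence the ideals are identical.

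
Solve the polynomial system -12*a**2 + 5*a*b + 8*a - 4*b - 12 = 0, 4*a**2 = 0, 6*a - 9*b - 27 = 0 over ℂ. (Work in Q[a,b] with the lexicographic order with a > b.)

{(0, -3)}

Compute a lex Gröbner basis by Buchberger's algorithm.
f_1 = -12*a**2 + 5*a*b + 8*a - 4*b - 12, LT = a**2.
f_2 = 4*a**2, LT = a**2.
f_3 = 6*a - 9*b - 27, LT = a.

S(f_1,f_2): lcm = a**2. S = -5/12*a*b - 2/3*a + 1/3*b + 1.
  reduce S modulo (f_1, f_2, f_3):
  remainder -5/8*b**2 - 61/24*b - 2 ≠ 0; add h_4 = -5/8*b**2 - 61/24*b - 2 to the basis.

S(f_1,f_3): lcm = a**2. S = 13/12*a*b + 23/6*a + 1/3*b + 1.
  reduce S modulo (f_1, f_2, f_3, h_4):
  remainder 87/20*b + 261/20 ≠ 0; add h_5 = 87/20*b + 261/20 to the basis.

The other S-polynomials (S(f_2,f_3), S(f_1,h_4), S(f_2,h_4), S(f_3,h_4), S(f_1,h_5), S(f_2,h_5), S(f_3,h_5), S(h_4,h_5)) all reduce to 0 modulo the current basis, so we have a Gröbner basis.
Inter-reduce: drop elements whose leading term is divisible by another's, tail-reduce, and make monic.
Reduced Gröbner basis: {a, b + 3}.

A lex Gröbner basis eliminates variables successively. Here b + 3 depends only on b, with roots {-3}; lifting each root through the earlier basis elements recovers the full solutions.
  b = -3: the earlier basis element becomes a = 0, giving a = 0 — point (0, -3).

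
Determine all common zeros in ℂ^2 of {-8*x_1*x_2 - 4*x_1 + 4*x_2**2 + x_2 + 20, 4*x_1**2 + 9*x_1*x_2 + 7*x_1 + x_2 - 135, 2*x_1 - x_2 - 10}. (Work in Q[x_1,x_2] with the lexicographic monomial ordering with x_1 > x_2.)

{(5, 0)}

Compute a lex Gröbner basis by Buchberger's algorithm.
f_1 = -8*x_1*x_2 - 4*x_1 + 4*x_2**2 + x_2 + 20, LT = x_1*x_2.
f_2 = 4*x_1**2 + 9*x_1*x_2 + 7*x_1 + x_2 - 135, LT = x_1**2.
f_3 = 2*x_1 - x_2 - 10, LT = x_1.

S(f_1,f_2): lcm = x_1**2*x_2. S = 1/2*x_1**2 - 11/4*x_1*x_2**2 - 15/8*x_1*x_2 - 5/2*x_1 - 1/4*x_2**2 + 135/4*x_2.
  reduce S modulo (f_1, f_2, f_3):
  remainder -11/8*x_2**3 - 45/32*x_2**2 + 1617/64*x_2 ≠ 0; add h_4 = -11/8*x_2**3 - 45/32*x_2**2 + 1617/64*x_2 to the basis.

S(f_1,f_3): lcm = x_1*x_2. S = 1/2*x_1 + 39/8*x_2 - 5/2.
  reduce S modulo (f_1, f_2, f_3, h_4):
  remainder 41/8*x_2 ≠ 0; add h_5 = 41/8*x_2 to the basis.

The other S-polynomials (S(f_2,f_3), S(f_1,h_4), S(f_2,h_4), S(f_3,h_4), S(f_1,h_5), S(f_2,h_5), S(f_3,h_5), S(h_4,h_5)) all reduce to 0 modulo the current basis, so we have a Gröbner basis.
Inter-reduce: drop elements whose leading term is divisible by another's, tail-reduce, and make monic.
Reduced Gröbner basis: {x_1 - 5, x_2}.

The lex basis is triangular: the last element involves only x_2. Solving x_2 = 0 gives x_2 ∈ {0}; substituting each value into the earlier elements determines the remaining variables.
  x_2 = 0: the earlier basis element becomes x_1 - 5 = 0, giving x_1 = 5 — point (5, 0).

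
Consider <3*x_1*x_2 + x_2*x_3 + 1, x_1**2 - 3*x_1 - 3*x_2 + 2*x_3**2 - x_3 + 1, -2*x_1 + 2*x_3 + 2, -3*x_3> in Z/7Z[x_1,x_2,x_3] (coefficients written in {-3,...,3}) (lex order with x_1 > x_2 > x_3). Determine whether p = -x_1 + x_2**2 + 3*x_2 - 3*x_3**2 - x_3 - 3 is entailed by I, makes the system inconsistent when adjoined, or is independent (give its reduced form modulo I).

Adjoining -x_1 + x_2**2 + 3*x_2 - 3*x_3**2 - x_3 - 3 makes the ideal the whole ring: the system is inconsistent.

First compute the reduced Gröbner basis of I by Buchberger's algorithm.
f_1 = 3*x_1*x_2 + x_2*x_3 + 1, LT = x_1*x_2.
f_2 = x_1**2 - 3*x_1 - 3*x_2 + 2*x_3**2 - x_3 + 1, LT = x_1**2.
f_3 = -2*x_1 + 2*x_3 + 2, LT = x_1.
f_4 = -3*x_3, LT = x_3.

S(f_1,f_2): lcm = x_1**2*x_2. S = -2*x_1*x_2*x_3 + 3*x_1*x_2 - 2*x_1 + 3*x_2**2 - 2*x_2*x_3**2 + x_2*x_3 - x_2.
  reduce S modulo (f_1, f_2, f_3, f_4):
  remainder 3*x_2**2 - x_2 - 3 ≠ 0; add h_5 = 3*x_2**2 - x_2 - 3 to the basis.

S(f_1,f_3): lcm = x_1*x_2. S = -x_2*x_3 + x_2 - 2.
  reduce S modulo (f_1, f_2, f_3, f_4, h_5):
  remainder x_2 - 2 ≠ 0; add h_6 = x_2 - 2 to the basis.

The other S-polynomials (S(f_1,f_4), S(f_2,f_3), S(f_2,f_4), S(f_3,f_4), S(f_1,h_5), S(f_2,h_5), S(f_3,h_5), S(f_4,h_5), S(f_1,h_6), S(f_2,h_6), S(f_3,h_6), S(f_4,h_6), S(h_5,h_6)) all reduce to 0 modulo the current basis, so we have a Gröbner basis.
Inter-reduce: drop elements whose leading term is divisible by another's, tail-reduce, and make monic.
Reduced Gröbner basis: {x_1 - 1, x_2 - 2, x_3}.
Label its elements g_1 = x_1 - 1, g_2 = x_2 - 2, g_3 = x_3.

Reduce p = -x_1 + x_2**2 + 3*x_2 - 3*x_3**2 - x_3 - 3 modulo G:
  leading term x_1: subtract (-1)·g_1 from -x_1 + x_2**2 + 3*x_2 - 3*x_3**2 - x_3 - 3 → x_2**2 + 3*x_2 - 3*x_3**2 - x_3 + 3
  leading term x_2**2: subtract (x_2)·g_2 from x_2**2 + 3*x_2 - 3*x_3**2 - x_3 + 3 → -2*x_2 - 3*x_3**2 - x_3 + 3
  leading term x_2: subtract (-2)·g_2 from -2*x_2 - 3*x_3**2 - x_3 + 3 → -3*x_3**2 - x_3 - 1
  leading term x_3**2: subtract (-3*x_3)·g_3 from -3*x_3**2 - x_3 - 1 → -x_3 - 1
  leading term x_3: subtract (-1)·g_3 from -x_3 - 1 → -1
  leading term 1: no divisor's leading term divides it; move -1 to the remainder.
  normal form = -1.
The normal form is nonzero, so p ∉ I. Since p minus its normal form lies in I, I + (p) = I + (r) where r = -1; decide whether this ideal is the whole ring.
Here r = -1 is a nonzero constant, hence a unit: 1 ∈ I + (p), the Gröbner basis of I + (p) is {1}, and the enlarged system has no common solution — adjoining p is inconsistent.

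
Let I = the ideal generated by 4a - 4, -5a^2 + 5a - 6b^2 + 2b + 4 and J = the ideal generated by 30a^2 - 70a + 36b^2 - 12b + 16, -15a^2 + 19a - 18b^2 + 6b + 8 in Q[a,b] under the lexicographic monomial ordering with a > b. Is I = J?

Yes, the ideals are equal.

Since reduced Gröbner bases are canonical representatives of ideals under a given ordering, it suffices to compute and compare them.
Buchberger on the first generating set:
f_1 = 4a - 4, LT = a.
f_2 = -5a^2 + 5a - 6b^2 + 2b + 4, LT = a^2.

S(f_1,f_2): lcm = a^2. S = -6/5b^2 + 2/5b + 4/5.
  leading term b^2: no divisor's leading term divides it; move -6/5b^2 to the remainder.
  leading term b: no divisor's leading term divides it; move 2/5b to the remainder.
  leading term 1: no divisor's leading term divides it; move 4/5 to the remainder.
  remainder -6/5b^2 + 2/5b + 4/5 ≠ 0; add g_3 = -6/5b^2 + 2/5b + 4/5 to the basis.

The other S-polynomials (S(f_1,g_3), S(f_2,g_3)) all reduce to 0 modulo the current basis, so we have a Gröbner basis.
Inter-reduce: drop elements whose leading term is divisible by another's, tail-reduce, and make monic.
Reduced Gröbner basis: {a - 1, b^2 - 1/3b - 2/3}.

Buchberger on the second generating set:
h_1 = 30a^2 - 70a + 36b^2 - 12b + 16, LT = a^2.
h_2 = -15a^2 + 19a - 18b^2 + 6b + 8, LT = a^2.

S(h_1,h_2): lcm = a^2. S = -16/15a + 16/15.
  leading term a: no divisor's leading term divides it; move -16/15a to the remainder.
  leading term 1: no divisor's leading term divides it; move 16/15 to the remainder.
  remainder -16/15a + 16/15 ≠ 0; add k_3 = -16/15a + 16/15 to the basis.

S(h_1,k_3): lcm = a^2. S = -4/3a + 6/5b^2 - 2/5b + 8/15.
  leading term a: subtract (5/4)·k_3 from -4/3a + 6/5b^2 - 2/5b + 8/15 → 6/5b^2 - 2/5b - 4/5
  leading term b^2: no divisor's leading term divides it; move 6/5b^2 to the remainder.
  leading term b: no divisor's leading term divides it; move -2/5b to the remainder.
  leading term 1: no divisor's leading term divides it; move -4/5 to the remainder.
  remainder 6/5b^2 - 2/5b - 4/5 ≠ 0; add k_4 = 6/5b^2 - 2/5b - 4/5 to the basis.

The other S-polynomials (S(h_2,k_3), S(h_1,k_4), S(h_2,k_4), S(k_3,k_4)) all reduce to 0 modulo the current basis, so we have a Gröbner basis.
Inter-reduce: drop elements whose leading term is divisible by another's, tail-reduce, and make monic.
Reduced Gröbner basis: {a - 1, b^2 - 1/3b - 2/3}.

The two bases agree; hence the ideals are identical.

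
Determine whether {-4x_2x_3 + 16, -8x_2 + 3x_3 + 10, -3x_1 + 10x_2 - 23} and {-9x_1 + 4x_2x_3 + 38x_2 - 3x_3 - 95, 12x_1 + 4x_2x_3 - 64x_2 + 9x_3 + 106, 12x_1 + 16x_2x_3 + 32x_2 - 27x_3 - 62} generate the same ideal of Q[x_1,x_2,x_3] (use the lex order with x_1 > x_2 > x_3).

Yes, the ideals are equal.

Since reduced Gröbner bases are canonical representatives of ideals under a given ordering, it suffices to compute and compare them.
Buchberger on the first generating set:
f_1 = -4x_2x_3 + 16, LT = x_2x_3.
f_2 = -8x_2 + 3x_3 + 10, LT = x_2.
f_3 = -3x_1 + 10x_2 - 23, LT = x_1.

S(f_1,f_2): lcm = x_2x_3. S = \tfrac{3}{8}x_3^{2} + \tfrac{5}{4}x_3 - 4.
  leading term x_3^{2}: no divisor's leading term divides it; move \tfrac{3}{8}x_3^{2} to the remainder.
  leading term x_3: no divisor's leading term divides it; move \tfrac{5}{4}x_3 to the remainder.
  leading term 1: no divisor's leading term divides it; move -4 to the remainder.
  remainder \tfrac{3}{8}x_3^{2} + \tfrac{5}{4}x_3 - 4 ≠ 0; add g_4 = \tfrac{3}{8}x_3^{2} + \tfrac{5}{4}x_3 - 4 to the basis.

The other S-polynomials (S(f_1,f_3), S(f_2,f_3), S(f_1,g_4), S(f_2,g_4), S(f_3,g_4)) all reduce to 0 modulo the current basis, so we have a Gröbner basis.
Inter-reduce: drop elements whose leading term is divisible by another's, tail-reduce, and make monic.
Reduced Gröbner basis: {x_1 - \tfrac{5}{4}x_3 + \tfrac{7}{2}, x_2 - \tfrac{3}{8}x_3 - \tfrac{5}{4}, x_3^{2} + \tfrac{10}{3}x_3 - \tfrac{32}{3}}.

Buchberger on the second generating set:
h_1 = -9x_1 + 4x_2x_3 + 38x_2 - 3x_3 - 95, LT = x_1.
h_2 = 12x_1 + 4x_2x_3 - 64x_2 + 9x_3 + 106, LT = x_1.
h_3 = 12x_1 + 16x_2x_3 + 32x_2 - 27x_3 - 62, LT = x_1.

S(h_1,h_2): lcm = x_1. S = -\tfrac{7}{9}x_2x_3 + \tfrac{10}{9}x_2 - \tfrac{5}{12}x_3 + \tfrac{31}{18}.
  leading term x_2x_3: no divisor's leading term divides it; move -\tfrac{7}{9}x_2x_3 to the remainder.
  leading term x_2: no divisor's leading term divides it; move \tfrac{10}{9}x_2 to the remainder.
  leading term x_3: no divisor's leading term divides it; move -\tfrac{5}{12}x_3 to the remainder.
  leading term 1: no divisor's leading term divides it; move \tfrac{31}{18} to the remainder.
  remainder -\tfrac{7}{9}x_2x_3 + \tfrac{10}{9}x_2 - \tfrac{5}{12}x_3 + \tfrac{31}{18} ≠ 0; add k_4 = -\tfrac{7}{9}x_2x_3 + \tfrac{10}{9}x_2 - \tfrac{5}{12}x_3 + \tfrac{31}{18} to the basis.

S(h_1,h_3): lcm = x_1. S = -\tfrac{16}{9}x_2x_3 - \tfrac{62}{9}x_2 + \tfrac{31}{12}x_3 + \tfrac{283}{18}.
  leading term x_2x_3: subtract (\tfrac{16}{7})·k_4 from -\tfrac{16}{9}x_2x_3 - \tfrac{62}{9}x_2 + \tfrac{31}{12}x_3 + \tfrac{283}{18} → -\tfrac{66}{7}x_2 + \tfrac{99}{28}x_3 + \tfrac{165}{14}
  leading term x_2: no divisor's leading term divides it; move -\tfrac{66}{7}x_2 to the remainder.
  leading term x_3: no divisor's leading term divides it; move \tfrac{99}{28}x_3 to the remainder.
  leading term 1: no divisor's leading term divides it; move \tfrac{165}{14} to the remainder.
  remainder -\tfrac{66}{7}x_2 + \tfrac{99}{28}x_3 + \tfrac{165}{14} ≠ 0; add k_5 = -\tfrac{66}{7}x_2 + \tfrac{99}{28}x_3 + \tfrac{165}{14} to the basis.

S(k_4,k_5): lcm = x_2x_3. S = -\tfrac{10}{7}x_2 + \tfrac{3}{8}x_3^{2} + \tfrac{25}{14}x_3 - \tfrac{31}{14}.
  leading term x_2: subtract (\tfrac{5}{33})·k_5 from -\tfrac{10}{7}x_2 + \tfrac{3}{8}x_3^{2} + \tfrac{25}{14}x_3 - \tfrac{31}{14} → \tfrac{3}{8}x_3^{2} + \tfrac{5}{4}x_3 - 4
  leading term x_3^{2}: no divisor's leading term divides it; move \tfrac{3}{8}x_3^{2} to the remainder.
  leading term x_3: no divisor's leading term divides it; move \tfrac{5}{4}x_3 to the remainder.
  leading term 1: no divisor's leading term divides it; move -4 to the remainder.
  remainder \tfrac{3}{8}x_3^{2} + \tfrac{5}{4}x_3 - 4 ≠ 0; add k_6 = \tfrac{3}{8}x_3^{2} + \tfrac{5}{4}x_3 - 4 to the basis.

The other S-polynomials (S(h_2,h_3), S(h_1,k_4), S(h_2,k_4), S(h_3,k_4), S(h_1,k_5), S(h_2,k_5), S(h_3,k_5), S(h_1,k_6), S(h_2,k_6), S(h_3,k_6), S(k_4,k_6), S(k_5,k_6)) all reduce to 0 modulo the current basis, so we have a Gröbner basis.
Inter-reduce: drop elements whose leading term is divisible by another's, tail-reduce, and make monic.
Reduced Gröbner basis: {x_1 - \tfrac{5}{4}x_3 + \tfrac{7}{2}, x_2 - \tfrac{3}{8}x_3 - \tfrac{5}{4}, x_3^{2} + \tfrac{10}{3}x_3 - \tfrac{32}{3}}.

These coincide, so the ideals are equal.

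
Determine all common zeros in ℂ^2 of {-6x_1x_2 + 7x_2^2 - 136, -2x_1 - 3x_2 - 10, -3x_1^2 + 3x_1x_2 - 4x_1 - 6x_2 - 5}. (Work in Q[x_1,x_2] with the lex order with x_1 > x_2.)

Compute a lex Gröbner basis by Buchberger's algorithm.
f_1 = -6x_1x_2 + 7x_2^2 - 136, LT = x_1x_2.
f_2 = -2x_1 - 3x_2 - 10, LT = x_1.
f_3 = -3x_1^2 + 3x_1x_2 - 4x_1 - 6x_2 - 5, LT = x_1^2.

S(f_1,f_2): lcm = x_1x_2. S = -8/3x_2^2 - 5x_2 + 68/3.
  leading term x_2^2: no divisor's leading term divides it; move -8/3x_2^2 to the remainder.
  leading term x_2: no divisor's leading term divides it; move -5x_2 to the remainder.
  leading term 1: no divisor's leading term divides it; move 68/3 to the remainder.
  remainder -8/3x_2^2 - 5x_2 + 68/3 ≠ 0; add h_4 = -8/3x_2^2 - 5x_2 + 68/3 to the basis.

S(f_1,f_3): lcm = x_1^2x_2. S = -1/6x_1x_2^2 - 4/3x_1x_2 + 68/3x_1 - 2x_2^2 - 5/3x_2.
  leading term x_1x_2^2: subtract (1/36x_2)·f_1 from -1/6x_1x_2^2 - 4/3x_1x_2 + 68/3x_1 - 2x_2^2 - 5/3x_2 → -4/3x_1x_2 + 68/3x_1 - 7/36x_2^3 - 2x_2^2 + 19/9x_2
  leading term x_1x_2: subtract (2/9)·f_1 from -4/3x_1x_2 + 68/3x_1 - 7/36x_2^3 - 2x_2^2 + 19/9x_2 → 68/3x_1 - 7/36x_2^3 - 32/9x_2^2 + 19/9x_2 + 272/9
  leading term x_1: subtract (-34/3)·f_2 from 68/3x_1 - 7/36x_2^3 - 32/9x_2^2 + 19/9x_2 + 272/9 → -7/36x_2^3 - 32/9x_2^2 - 287/9x_2 - 748/9
  leading term x_2^3: subtract (7/96x_2)·h_4 from -7/36x_2^3 - 32/9x_2^2 - 287/9x_2 - 748/9 → -919/288x_2^2 - 805/24x_2 - 748/9
  leading term x_2^2: subtract (919/768)·h_4 from -919/288x_2^2 - 805/24x_2 - 748/9 → -7055/256x_2 - 7055/64
  leading term x_2: no divisor's leading term divides it; move -7055/256x_2 to the remainder.
  leading term 1: no divisor's leading term divides it; move -7055/64 to the remainder.
  remainder -7055/256x_2 - 7055/64 ≠ 0; add h_5 = -7055/256x_2 - 7055/64 to the basis.

The other S-polynomials (S(f_2,f_3), S(f_1,h_4), S(f_2,h_4), S(f_3,h_4), S(f_1,h_5), S(f_2,h_5), S(f_3,h_5), S(h_4,h_5)) all reduce to 0 modulo the current basis, so we have a Gröbner basis.
Inter-reduce: drop elements whose leading term is divisible by another's, tail-reduce, and make monic.
Reduced Gröbner basis: {x_1 - 1, x_2 + 4}.

Since the basis is lex-ordered, x_2 + 4 is univariate in x_2. Its roots are {-4}. Back-substituting each root into the other basis elements fixes the other coordinates.
  x_2 = -4: the earlier basis element becomes x_1 - 1 = 0, giving x_1 = 1 — point (1, -4).
A lex Gröbner basis triangularizes the system, enabling back-substitution.

{(1, -4)}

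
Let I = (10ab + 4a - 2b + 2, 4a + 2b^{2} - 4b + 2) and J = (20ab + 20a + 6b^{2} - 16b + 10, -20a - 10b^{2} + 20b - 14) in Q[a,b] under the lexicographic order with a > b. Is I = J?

No, the ideals differ.

For a fixed monomial order, each ideal has a unique reduced Gröbner basis; comparing bases decides equality.
Buchberger on the first generating set:
f_1 = 10ab + 4a - 2b + 2, LT = ab.
f_2 = 4a + 2b^{2} - 4b + 2, LT = a.

S(f_1,f_2): lcm = ab. S = \tfrac{2}{5}a - \tfrac{1}{2}b^{3} + b^{2} - \tfrac{7}{10}b + \tfrac{1}{5}.
  leading term a: subtract (\tfrac{1}{10})·f_2 from \tfrac{2}{5}a - \tfrac{1}{2}b^{3} + b^{2} - \tfrac{7}{10}b + \tfrac{1}{5} → -\tfrac{1}{2}b^{3} + \tfrac{4}{5}b^{2} - \tfrac{3}{10}b
  leading term b^{3}: no divisor's leading term divides it; move -\tfrac{1}{2}b^{3} to the remainder.
  leading term b^{2}: no divisor's leading term divides it; move \tfrac{4}{5}b^{2} to the remainder.
  leading term b: no divisor's leading term divides it; move -\tfrac{3}{10}b to the remainder.
  remainder -\tfrac{1}{2}b^{3} + \tfrac{4}{5}b^{2} - \tfrac{3}{10}b ≠ 0; add g_3 = -\tfrac{1}{2}b^{3} + \tfrac{4}{5}b^{2} - \tfrac{3}{10}b to the basis.

S(f_1,g_3): lcm = ab^{3}. S = 2ab^{2} - \tfrac{3}{5}ab - \tfrac{1}{5}b^{3} + \tfrac{1}{5}b^{2}.
  leading term ab^{2}: subtract (\tfrac{1}{5}b)·f_1 from 2ab^{2} - \tfrac{3}{5}ab - \tfrac{1}{5}b^{3} + \tfrac{1}{5}b^{2} → -\tfrac{7}{5}ab - \tfrac{1}{5}b^{3} + \tfrac{3}{5}b^{2} - \tfrac{2}{5}b
  leading term ab: subtract (-\tfrac{7}{50})·f_1 from -\tfrac{7}{5}ab - \tfrac{1}{5}b^{3} + \tfrac{3}{5}b^{2} - \tfrac{2}{5}b → \tfrac{14}{25}a - \tfrac{1}{5}b^{3} + \tfrac{3}{5}b^{2} - \tfrac{17}{25}b + \tfrac{7}{25}
  leading term a: subtract (\tfrac{7}{50})·f_2 from \tfrac{14}{25}a - \tfrac{1}{5}b^{3} + \tfrac{3}{5}b^{2} - \tfrac{17}{25}b + \tfrac{7}{25} → -\tfrac{1}{5}b^{3} + \tfrac{8}{25}b^{2} - \tfrac{3}{25}b
  leading term b^{3}: subtract (\tfrac{2}{5})·g_3 from -\tfrac{1}{5}b^{3} + \tfrac{8}{25}b^{2} - \tfrac{3}{25}b → 0
  remainder 0.

S(f_2,g_3): leading monomials are coprime, so the S-polynomial reduces to 0 (Buchberger's first criterion).
Every S-polynomial of the final basis reduces to 0, so we have a Gröbner basis.
Inter-reduce: drop elements whose leading term is divisible by another's, tail-reduce, and make monic.
Reduced Gröbner basis: {a + \tfrac{1}{2}b^{2} - b + \tfrac{1}{2}, b^{3} - \tfrac{8}{5}b^{2} + \tfrac{3}{5}b}.

Buchberger on the second generating set:
h_1 = 20ab + 20a + 6b^{2} - 16b + 10, LT = ab.
h_2 = -20a - 10b^{2} + 20b - 14, LT = a.

S(h_1,h_2): lcm = ab. S = a - \tfrac{1}{2}b^{3} + \tfrac{13}{10}b^{2} - \tfrac{3}{2}b + \tfrac{1}{2}.
  leading term a: subtract (-\tfrac{1}{20})·h_2 from a - \tfrac{1}{2}b^{3} + \tfrac{13}{10}b^{2} - \tfrac{3}{2}b + \tfrac{1}{2} → -\tfrac{1}{2}b^{3} + \tfrac{4}{5}b^{2} - \tfrac{1}{2}b - \tfrac{1}{5}
  leading term b^{3}: no divisor's leading term divides it; move -\tfrac{1}{2}b^{3} to the remainder.
  leading term b^{2}: no divisor's leading term divides it; move \tfrac{4}{5}b^{2} to the remainder.
  leading term b: no divisor's leading term divides it; move -\tfrac{1}{2}b to the remainder.
  leading term 1: no divisor's leading term divides it; move -\tfrac{1}{5} to the remainder.
  remainder -\tfrac{1}{2}b^{3} + \tfrac{4}{5}b^{2} - \tfrac{1}{2}b - \tfrac{1}{5} ≠ 0; add k_3 = -\tfrac{1}{2}b^{3} + \tfrac{4}{5}b^{2} - \tfrac{1}{2}b - \tfrac{1}{5} to the basis.

S(h_1,k_3): lcm = ab^{3}. S = \tfrac{13}{5}ab^{2} - ab - \tfrac{2}{5}a + \tfrac{3}{10}b^{4} - \tfrac{4}{5}b^{3} + \tfrac{1}{2}b^{2}.
  leading term ab^{2}: subtract (\tfrac{13}{100}b)·h_1 from \tfrac{13}{5}ab^{2} - ab - \tfrac{2}{5}a + \tfrac{3}{10}b^{4} - \tfrac{4}{5}b^{3} + \tfrac{1}{2}b^{2} → -\tfrac{18}{5}ab - \tfrac{2}{5}a + \tfrac{3}{10}b^{4} - \tfrac{79}{50}b^{3} + \tfrac{129}{50}b^{2} - \tfrac{13}{10}b
  leading term ab: subtract (-\tfrac{9}{50})·h_1 from -\tfrac{18}{5}ab - \tfrac{2}{5}a + \tfrac{3}{10}b^{4} - \tfrac{79}{50}b^{3} + \tfrac{129}{50}b^{2} - \tfrac{13}{10}b → \tfrac{16}{5}a + \tfrac{3}{10}b^{4} - \tfrac{79}{50}b^{3} + \tfrac{183}{50}b^{2} - \tfrac{209}{50}b + \tfrac{9}{5}
  leading term a: subtract (-\tfrac{4}{25})·h_2 from \tfrac{16}{5}a + \tfrac{3}{10}b^{4} - \tfrac{79}{50}b^{3} + \tfrac{183}{50}b^{2} - \tfrac{209}{50}b + \tfrac{9}{5} → \tfrac{3}{10}b^{4} - \tfrac{79}{50}b^{3} + \tfrac{103}{50}b^{2} - \tfrac{49}{50}b - \tfrac{11}{25}
  leading term b^{4}: subtract (-\tfrac{3}{5}b)·k_3 from \tfrac{3}{10}b^{4} - \tfrac{79}{50}b^{3} + \tfrac{103}{50}b^{2} - \tfrac{49}{50}b - \tfrac{11}{25} → -\tfrac{11}{10}b^{3} + \tfrac{44}{25}b^{2} - \tfrac{11}{10}b - \tfrac{11}{25}
  leading term b^{3}: subtract (\tfrac{11}{5})·k_3 from -\tfrac{11}{10}b^{3} + \tfrac{44}{25}b^{2} - \tfrac{11}{10}b - \tfrac{11}{25} → 0
  remainder 0.

S(h_2,k_3): leading monomials are coprime, so the S-polynomial reduces to 0 (Buchberger's first criterion).
Every S-polynomial of the final basis reduces to 0, so we have a Gröbner basis.
Inter-reduce: drop elements whose leading term is divisible by another's, tail-reduce, and make monic.
Reduced Gröbner basis: {a + \tfrac{1}{2}b^{2} - b + \tfrac{7}{10}, b^{3} - \tfrac{8}{5}b^{2} + b + \tfrac{2}{5}}.

The bases are distinct; the ideals are different.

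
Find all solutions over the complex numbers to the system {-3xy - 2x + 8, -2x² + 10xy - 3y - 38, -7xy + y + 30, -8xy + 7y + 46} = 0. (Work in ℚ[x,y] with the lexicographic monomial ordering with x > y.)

{(-2, -2)}

Compute a lex Gröbner basis by Buchberger's algorithm.
f_1 = -3xy - 2x + 8, LT = xy.
f_2 = -2x² + 10xy - 3y - 38, LT = x².
f_3 = -7xy + y + 30, LT = xy.
f_4 = -8xy + 7y + 46, LT = xy.

S(f_1,f_2): lcm = x²y. S = ⅔x² + 5xy² - 8/3x - 3/2y² - 19y.
  leading term x²: subtract (-⅓)·f_2 from ⅔x² + 5xy² - 8/3x - 3/2y² - 19y → 5xy² + 10/3xy - 8/3x - 3/2y² - 20y - 38/3
  leading term xy²: subtract (-5/3y)·f_1 from 5xy² + 10/3xy - 8/3x - 3/2y² - 20y - 38/3 → -8/3x - 3/2y² - 20/3y - 38/3
  leading term x: no divisor's leading term divides it; move -8/3x to the remainder.
  leading term y²: no divisor's leading term divides it; move -3/2y² to the remainder.
  leading term y: no divisor's leading term divides it; move -20/3y to the remainder.
  leading term 1: no divisor's leading term divides it; move -38/3 to the remainder.
  remainder -8/3x - 3/2y² - 20/3y - 38/3 ≠ 0; add h_5 = -8/3x - 3/2y² - 20/3y - 38/3 to the basis.

S(f_1,f_3): lcm = xy. S = ⅔x + 1/7y + 34/21.
  leading term x: subtract (-¼)·h_5 from ⅔x + 1/7y + 34/21 → -⅜y² - 32/21y - 65/42
  leading term y²: no divisor's leading term divides it; move -⅜y² to the remainder.
  leading term y: no divisor's leading term divides it; move -32/21y to the remainder.
  leading term 1: no divisor's leading term divides it; move -65/42 to the remainder.
  remainder -⅜y² - 32/21y - 65/42 ≠ 0; add h_6 = -⅜y² - 32/21y - 65/42 to the basis.

S(f_1,f_4): lcm = xy. S = ⅔x + ⅞y + 37/12.
  leading term x: subtract (-¼)·h_5 from ⅔x + ⅞y + 37/12 → -⅜y² - 19/24y - 1/12
  leading term y²: subtract (1)·h_6 from -⅜y² - 19/24y - 1/12 → 41/56y + 41/28
  leading term y: no divisor's leading term divides it; move 41/56y to the remainder.
  leading term 1: no divisor's leading term divides it; move 41/28 to the remainder.
  remainder 41/56y + 41/28 ≠ 0; add h_7 = 41/56y + 41/28 to the basis.

The other S-polynomials (S(f_2,f_3), S(f_2,f_4), S(f_3,f_4), S(f_1,h_5), S(f_2,h_5), S(f_3,h_5), S(f_4,h_5), S(f_1,h_6), S(f_2,h_6), S(f_3,h_6), S(f_4,h_6), S(h_5,h_6), S(f_1,h_7), S(f_2,h_7), S(f_3,h_7), S(f_4,h_7), S(h_5,h_7), S(h_6,h_7)) all reduce to 0 modulo the current basis, so we have a Gröbner basis.
Inter-reduce: drop elements whose leading term is divisible by another's, tail-reduce, and make monic.
Reduced Gröbner basis: {x + 2, y + 2}.

The lex basis is triangular: the last element involves only y. Solving y + 2 = 0 gives y ∈ {-2}; substituting each value into the earlier elements determines the remaining variables.
  y = -2: the earlier basis element becomes x + 2 = 0, giving x = -2 — point (-2, -2).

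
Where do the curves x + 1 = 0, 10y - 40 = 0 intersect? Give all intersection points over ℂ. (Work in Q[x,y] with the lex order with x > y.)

Compute a lex Gröbner basis by Buchberger's algorithm.
f_1 = x + 1, LT = x.
f_2 = 10y - 40, LT = y.

The S-polynomials (S(f_1,f_2)) all reduce to 0 modulo the current basis, so we have a Gröbner basis.
Inter-reduce: drop elements whose leading term is divisible by another's, tail-reduce, and make monic.
Reduced Gröbner basis: {x + 1, y - 4}.

The lex basis is triangular: the last element involves only y. Solving y - 4 = 0 gives y ∈ {4}; substituting each value into the earlier elements determines the remaining variables.
  y = 4: the earlier basis element becomes x + 1 = 0, giving x = -1 — point (-1, 4).

{(-1, 4)}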